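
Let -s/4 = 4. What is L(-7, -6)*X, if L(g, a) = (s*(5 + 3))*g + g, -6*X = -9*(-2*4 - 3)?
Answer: -29337/2 ≈ -14669.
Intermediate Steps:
s = -16 (s = -4*4 = -16)
X = -33/2 (X = -(-3)*(-2*4 - 3)/2 = -(-3)*(-8 - 3)/2 = -(-3)*(-11)/2 = -1/6*99 = -33/2 ≈ -16.500)
L(g, a) = -127*g (L(g, a) = (-16*(5 + 3))*g + g = (-16*8)*g + g = -128*g + g = -127*g)
L(-7, -6)*X = -127*(-7)*(-33/2) = 889*(-33/2) = -29337/2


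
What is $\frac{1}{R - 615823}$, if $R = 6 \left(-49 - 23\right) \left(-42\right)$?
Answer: $- \frac{1}{597679} \approx -1.6731 \cdot 10^{-6}$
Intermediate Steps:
$R = 18144$ ($R = 6 \left(-72\right) \left(-42\right) = \left(-432\right) \left(-42\right) = 18144$)
$\frac{1}{R - 615823} = \frac{1}{18144 - 615823} = \frac{1}{-597679} = - \frac{1}{597679}$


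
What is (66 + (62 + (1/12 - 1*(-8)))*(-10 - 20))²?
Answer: 16589329/4 ≈ 4.1473e+6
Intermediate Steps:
(66 + (62 + (1/12 - 1*(-8)))*(-10 - 20))² = (66 + (62 + (1/12 + 8))*(-30))² = (66 + (62 + 97/12)*(-30))² = (66 + (841/12)*(-30))² = (66 - 4205/2)² = (-4073/2)² = 16589329/4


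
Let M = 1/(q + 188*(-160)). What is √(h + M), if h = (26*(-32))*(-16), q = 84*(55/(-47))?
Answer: √6695276454937235/709190 ≈ 115.38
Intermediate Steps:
q = -4620/47 (q = 84*(55*(-1/47)) = 84*(-55/47) = -4620/47 ≈ -98.298)
M = -47/1418380 (M = 1/(-4620/47 + 188*(-160)) = 1/(-4620/47 - 30080) = 1/(-1418380/47) = -47/1418380 ≈ -3.3136e-5)
h = 13312 (h = -832*(-16) = 13312)
√(h + M) = √(13312 - 47/1418380) = √(18881474513/1418380) = √6695276454937235/709190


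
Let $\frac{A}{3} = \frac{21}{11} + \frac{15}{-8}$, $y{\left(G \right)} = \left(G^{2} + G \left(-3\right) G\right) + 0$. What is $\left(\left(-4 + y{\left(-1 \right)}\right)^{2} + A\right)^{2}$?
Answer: $\frac{10093329}{7744} \approx 1303.4$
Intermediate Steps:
$y{\left(G \right)} = - 2 G^{2}$ ($y{\left(G \right)} = \left(G^{2} + - 3 G G\right) + 0 = \left(G^{2} - 3 G^{2}\right) + 0 = - 2 G^{2} + 0 = - 2 G^{2}$)
$A = \frac{9}{88}$ ($A = 3 \left(\frac{21}{11} + \frac{15}{-8}\right) = 3 \left(21 \cdot \frac{1}{11} + 15 \left(- \frac{1}{8}\right)\right) = 3 \left(\frac{21}{11} - \frac{15}{8}\right) = 3 \cdot \frac{3}{88} = \frac{9}{88} \approx 0.10227$)
$\left(\left(-4 + y{\left(-1 \right)}\right)^{2} + A\right)^{2} = \left(\left(-4 - 2 \left(-1\right)^{2}\right)^{2} + \frac{9}{88}\right)^{2} = \left(\left(-4 - 2\right)^{2} + \frac{9}{88}\right)^{2} = \left(\left(-6\right)^{2} + \frac{9}{88}\right)^{2} = \left(36 + \frac{9}{88}\right)^{2} = \left(\frac{3177}{88}\right)^{2} = \frac{10093329}{7744}$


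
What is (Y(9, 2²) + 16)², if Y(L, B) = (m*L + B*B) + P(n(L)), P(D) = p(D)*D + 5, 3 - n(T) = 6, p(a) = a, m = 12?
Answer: 23716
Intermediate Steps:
n(T) = -3 (n(T) = 3 - 1*6 = 3 - 6 = -3)
P(D) = 5 + D² (P(D) = D*D + 5 = D² + 5 = 5 + D²)
Y(L, B) = 14 + B² + 12*L (Y(L, B) = (12*L + B*B) + (5 + (-3)²) = (12*L + B²) + (5 + 9) = (B² + 12*L) + 14 = 14 + B² + 12*L)
(Y(9, 2²) + 16)² = ((14 + (2²)² + 12*9) + 16)² = ((14 + 4² + 108) + 16)² = ((14 + 16 + 108) + 16)² = (138 + 16)² = 154² = 23716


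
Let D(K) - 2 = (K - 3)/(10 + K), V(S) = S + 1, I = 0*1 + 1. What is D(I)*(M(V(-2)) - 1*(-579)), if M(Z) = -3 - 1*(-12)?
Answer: 11760/11 ≈ 1069.1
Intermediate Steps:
I = 1 (I = 0 + 1 = 1)
V(S) = 1 + S
M(Z) = 9 (M(Z) = -3 + 12 = 9)
D(K) = 2 + (-3 + K)/(10 + K) (D(K) = 2 + (K - 3)/(10 + K) = 2 + (-3 + K)/(10 + K))
D(I)*(M(V(-2)) - 1*(-579)) = ((17 + 3*1)/(10 + 1))*(9 - 1*(-579)) = ((17 + 3)/11)*(9 + 579) = ((1/11)*20)*588 = (20/11)*588 = 11760/11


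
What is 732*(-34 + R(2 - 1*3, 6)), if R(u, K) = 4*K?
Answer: -7320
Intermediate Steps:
732*(-34 + R(2 - 1*3, 6)) = 732*(-34 + 4*6) = 732*(-34 + 24) = 732*(-10) = -7320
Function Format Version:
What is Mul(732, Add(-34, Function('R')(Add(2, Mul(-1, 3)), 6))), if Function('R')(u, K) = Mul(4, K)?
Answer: -7320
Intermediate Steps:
Mul(732, Add(-34, Function('R')(Add(2, Mul(-1, 3)), 6))) = Mul(732, Add(-34, Mul(4, 6))) = Mul(732, Add(-34, 24)) = Mul(732, -10) = -7320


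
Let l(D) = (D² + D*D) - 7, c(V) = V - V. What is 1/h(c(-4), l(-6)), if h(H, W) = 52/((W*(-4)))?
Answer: -5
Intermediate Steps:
c(V) = 0
l(D) = -7 + 2*D² (l(D) = (D² + D²) - 7 = 2*D² - 7 = -7 + 2*D²)
h(H, W) = -13/W (h(H, W) = 52/((-4*W)) = 52*(-1/(4*W)) = -13/W)
1/h(c(-4), l(-6)) = 1/(-13/(-7 + 2*(-6)²)) = 1/(-13/(-7 + 2*36)) = 1/(-13/(-7 + 72)) = 1/(-13/65) = 1/(-13*1/65) = 1/(-⅕) = -5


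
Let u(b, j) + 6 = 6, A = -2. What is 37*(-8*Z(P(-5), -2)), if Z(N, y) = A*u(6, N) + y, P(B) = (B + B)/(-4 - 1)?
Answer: 592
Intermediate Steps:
u(b, j) = 0 (u(b, j) = -6 + 6 = 0)
P(B) = -2*B/5 (P(B) = (2*B)/(-5) = (2*B)*(-⅕) = -2*B/5)
Z(N, y) = y (Z(N, y) = -2*0 + y = 0 + y = y)
37*(-8*Z(P(-5), -2)) = 37*(-8*(-2)) = 37*16 = 592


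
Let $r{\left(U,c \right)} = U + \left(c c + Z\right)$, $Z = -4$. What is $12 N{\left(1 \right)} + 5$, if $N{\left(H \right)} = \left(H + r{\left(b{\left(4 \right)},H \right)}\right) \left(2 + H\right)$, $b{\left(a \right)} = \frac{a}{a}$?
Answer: $-31$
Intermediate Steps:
$b{\left(a \right)} = 1$
$r{\left(U,c \right)} = -4 + U + c^{2}$ ($r{\left(U,c \right)} = U + \left(c c - 4\right) = U + \left(c^{2} - 4\right) = U + \left(-4 + c^{2}\right) = -4 + U + c^{2}$)
$N{\left(H \right)} = \left(2 + H\right) \left(-3 + H + H^{2}\right)$ ($N{\left(H \right)} = \left(H + \left(-4 + 1 + H^{2}\right)\right) \left(2 + H\right) = \left(H + \left(-3 + H^{2}\right)\right) \left(2 + H\right) = \left(-3 + H + H^{2}\right) \left(2 + H\right) = \left(2 + H\right) \left(-3 + H + H^{2}\right)$)
$12 N{\left(1 \right)} + 5 = 12 \left(-6 + 1^{3} - 1 + 3 \cdot 1^{2}\right) + 5 = 12 \left(-6 + 1 - 1 + 3 \cdot 1\right) + 5 = 12 \left(-6 + 1 - 1 + 3\right) + 5 = 12 \left(-3\right) + 5 = -36 + 5 = -31$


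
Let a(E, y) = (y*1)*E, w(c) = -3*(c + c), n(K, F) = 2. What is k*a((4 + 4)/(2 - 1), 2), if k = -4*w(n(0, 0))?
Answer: 768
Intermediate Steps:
w(c) = -6*c
k = 48 (k = -(-24)*2 = -4*(-12) = 48)
a(E, y) = E*y (a(E, y) = y*E = E*y)
k*a((4 + 4)/(2 - 1), 2) = 48*(((4 + 4)/(2 - 1))*2) = 48*((8/1)*2) = 48*((8*1)*2) = 48*(8*2) = 48*16 = 768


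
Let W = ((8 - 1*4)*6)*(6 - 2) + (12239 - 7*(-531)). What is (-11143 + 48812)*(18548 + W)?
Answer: 1303347400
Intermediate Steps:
W = 16052 (W = ((8 - 4)*6)*4 + (12239 + 3717) = (4*6)*4 + 15956 = 24*4 + 15956 = 96 + 15956 = 16052)
(-11143 + 48812)*(18548 + W) = (-11143 + 48812)*(18548 + 16052) = 37669*34600 = 1303347400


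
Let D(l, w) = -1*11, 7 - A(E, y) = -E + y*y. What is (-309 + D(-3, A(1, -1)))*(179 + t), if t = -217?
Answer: 12160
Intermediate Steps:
A(E, y) = 7 + E - y² (A(E, y) = 7 - (-E + y*y) = 7 - (-E + y²) = 7 - (y² - E) = 7 + (E - y²) = 7 + E - y²)
D(l, w) = -11
(-309 + D(-3, A(1, -1)))*(179 + t) = (-309 - 11)*(179 - 217) = -320*(-38) = 12160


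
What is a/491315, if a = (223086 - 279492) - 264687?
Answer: -321093/491315 ≈ -0.65354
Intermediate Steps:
a = -321093 (a = -56406 - 264687 = -321093)
a/491315 = -321093/491315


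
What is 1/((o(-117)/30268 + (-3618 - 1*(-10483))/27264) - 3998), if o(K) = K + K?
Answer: -206306688/824763786113 ≈ -0.00025014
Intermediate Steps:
o(K) = 2*K
1/((o(-117)/30268 + (-3618 - 1*(-10483))/27264) - 3998) = 1/(((2*(-117))/30268 + (-3618 - 1*(-10483))/27264) - 3998) = 1/((-234*1/30268 + (-3618 + 10483)*(1/27264)) - 3998) = 1/((-117/15134 + 6865*(1/27264)) - 3998) = 1/((-117/15134 + 6865/27264) - 3998) = 1/(50352511/206306688 - 3998) = 1/(-824763786113/206306688) = -206306688/824763786113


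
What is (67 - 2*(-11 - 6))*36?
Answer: 3636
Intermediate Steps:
(67 - 2*(-11 - 6))*36 = (67 - 2*(-17))*36 = (67 + 34)*36 = 101*36 = 3636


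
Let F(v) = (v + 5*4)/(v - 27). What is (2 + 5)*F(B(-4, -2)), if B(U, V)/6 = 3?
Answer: -266/9 ≈ -29.556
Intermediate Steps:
B(U, V) = 18 (B(U, V) = 6*3 = 18)
F(v) = (20 + v)/(-27 + v) (F(v) = (v + 20)/(-27 + v) = (20 + v)/(-27 + v))
(2 + 5)*F(B(-4, -2)) = (2 + 5)*((20 + 18)/(-27 + 18)) = 7*(38/(-9)) = 7*(-⅑*38) = 7*(-38/9) = -266/9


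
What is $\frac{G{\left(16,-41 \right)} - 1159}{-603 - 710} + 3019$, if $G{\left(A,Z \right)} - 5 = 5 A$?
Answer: $\frac{3965021}{1313} \approx 3019.8$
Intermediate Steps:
$G{\left(A,Z \right)} = 5 + 5 A$
$\frac{G{\left(16,-41 \right)} - 1159}{-603 - 710} + 3019 = \frac{\left(5 + 5 \cdot 16\right) - 1159}{-603 - 710} + 3019 = \frac{\left(5 + 80\right) - 1159}{-1313} + 3019 = \left(85 - 1159\right) \left(- \frac{1}{1313}\right) + 3019 = \left(-1074\right) \left(- \frac{1}{1313}\right) + 3019 = \frac{1074}{1313} + 3019 = \frac{3965021}{1313}$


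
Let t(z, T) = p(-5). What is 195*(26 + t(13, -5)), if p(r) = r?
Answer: 4095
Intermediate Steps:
t(z, T) = -5
195*(26 + t(13, -5)) = 195*(26 - 5) = 195*21 = 4095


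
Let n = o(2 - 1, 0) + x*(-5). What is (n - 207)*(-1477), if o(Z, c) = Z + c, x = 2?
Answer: 319032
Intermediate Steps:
n = -9 (n = ((2 - 1) + 0) + 2*(-5) = (1 + 0) - 10 = 1 - 10 = -9)
(n - 207)*(-1477) = (-9 - 207)*(-1477) = -216*(-1477) = 319032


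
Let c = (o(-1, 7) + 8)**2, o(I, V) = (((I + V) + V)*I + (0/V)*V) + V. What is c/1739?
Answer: 4/1739 ≈ 0.0023002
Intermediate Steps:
o(I, V) = V + I*(I + 2*V) (o(I, V) = ((I + 2*V)*I + 0*V) + V = (I*(I + 2*V) + 0) + V = I*(I + 2*V) + V = V + I*(I + 2*V))
c = 4 (c = ((7 + (-1)**2 + 2*(-1)*7) + 8)**2 = ((7 + 1 - 14) + 8)**2 = (-6 + 8)**2 = 2**2 = 4)
c/1739 = 4/1739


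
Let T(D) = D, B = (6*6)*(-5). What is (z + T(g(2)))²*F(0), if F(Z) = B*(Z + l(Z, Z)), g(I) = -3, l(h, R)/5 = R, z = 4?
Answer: 0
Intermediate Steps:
l(h, R) = 5*R
B = -180 (B = 36*(-5) = -180)
F(Z) = -1080*Z (F(Z) = -180*(Z + 5*Z) = -1080*Z)
(z + T(g(2)))²*F(0) = (4 - 3)²*(-1080*0) = 1²*0 = 1*0 = 0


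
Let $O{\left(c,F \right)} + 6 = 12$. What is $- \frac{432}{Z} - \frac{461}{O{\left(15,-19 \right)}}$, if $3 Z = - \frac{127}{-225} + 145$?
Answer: $- \frac{1053017}{12282} \approx -85.737$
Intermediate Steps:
$O{\left(c,F \right)} = 6$ ($O{\left(c,F \right)} = -6 + 12 = 6$)
$Z = \frac{32752}{675}$ ($Z = \frac{- \frac{127}{-225} + 145}{3} = \frac{\left(-127\right) \left(- \frac{1}{225}\right) + 145}{3} = \frac{\frac{127}{225} + 145}{3} = \frac{1}{3} \cdot \frac{32752}{225} = \frac{32752}{675} \approx 48.521$)
$- \frac{432}{Z} - \frac{461}{O{\left(15,-19 \right)}} = - \frac{432}{\frac{32752}{675}} - \frac{461}{6} = \left(-432\right) \frac{675}{32752} - \frac{461}{6} = - \frac{18225}{2047} - \frac{461}{6} = - \frac{1053017}{12282}$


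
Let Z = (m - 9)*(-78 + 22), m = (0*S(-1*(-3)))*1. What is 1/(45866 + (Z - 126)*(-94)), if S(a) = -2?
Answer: 1/10334 ≈ 9.6768e-5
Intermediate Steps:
m = 0 (m = (0*(-2))*1 = 0*1 = 0)
Z = 504 (Z = (0 - 9)*(-78 + 22) = -9*(-56) = 504)
1/(45866 + (Z - 126)*(-94)) = 1/(45866 + (504 - 126)*(-94)) = 1/(45866 + 378*(-94)) = 1/(45866 - 35532) = 1/10334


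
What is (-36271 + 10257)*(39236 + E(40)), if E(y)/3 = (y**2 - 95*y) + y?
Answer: -852114584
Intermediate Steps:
E(y) = -282*y + 3*y**2 (E(y) = 3*((y**2 - 95*y) + y) = 3*(y**2 - 94*y) = -282*y + 3*y**2)
(-36271 + 10257)*(39236 + E(40)) = (-36271 + 10257)*(39236 + 3*40*(-94 + 40)) = -26014*(39236 + 3*40*(-54)) = -26014*(39236 - 6480) = -26014*32756 = -852114584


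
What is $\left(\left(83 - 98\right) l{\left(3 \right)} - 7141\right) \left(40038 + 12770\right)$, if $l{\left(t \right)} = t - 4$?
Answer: $-376309808$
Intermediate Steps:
$l{\left(t \right)} = -4 + t$
$\left(\left(83 - 98\right) l{\left(3 \right)} - 7141\right) \left(40038 + 12770\right) = \left(\left(83 - 98\right) \left(-4 + 3\right) - 7141\right) \left(40038 + 12770\right) = \left(\left(-15\right) \left(-1\right) - 7141\right) 52808 = \left(15 - 7141\right) 52808 = \left(-7126\right) 52808 = -376309808$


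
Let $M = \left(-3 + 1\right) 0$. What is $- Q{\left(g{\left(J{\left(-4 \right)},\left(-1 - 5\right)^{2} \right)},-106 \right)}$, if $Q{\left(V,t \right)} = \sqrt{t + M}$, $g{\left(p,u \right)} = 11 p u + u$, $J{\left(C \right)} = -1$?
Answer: $- i \sqrt{106} \approx - 10.296 i$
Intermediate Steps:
$M = 0$ ($M = \left(-2\right) 0 = 0$)
$g{\left(p,u \right)} = u + 11 p u$ ($g{\left(p,u \right)} = 11 p u + u = u + 11 p u$)
$Q{\left(V,t \right)} = \sqrt{t}$ ($Q{\left(V,t \right)} = \sqrt{t + 0} = \sqrt{t}$)
$- Q{\left(g{\left(J{\left(-4 \right)},\left(-1 - 5\right)^{2} \right)},-106 \right)} = - \sqrt{-106} = - i \sqrt{106}$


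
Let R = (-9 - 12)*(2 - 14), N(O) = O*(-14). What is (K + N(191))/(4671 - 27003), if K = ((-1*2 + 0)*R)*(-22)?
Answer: -4207/11166 ≈ -0.37677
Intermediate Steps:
N(O) = -14*O
R = 252 (R = -21*(-12) = 252)
K = 11088 (K = ((-1*2 + 0)*252)*(-22) = ((-2 + 0)*252)*(-22) = -2*252*(-22) = -504*(-22) = 11088)
(K + N(191))/(4671 - 27003) = (11088 - 14*191)/(4671 - 27003) = (11088 - 2674)/(-22332) = 8414*(-1/22332) = -4207/11166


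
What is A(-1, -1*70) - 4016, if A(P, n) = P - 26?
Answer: -4043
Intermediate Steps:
A(P, n) = -26 + P
A(-1, -1*70) - 4016 = (-26 - 1) - 4016 = -27 - 4016 = -4043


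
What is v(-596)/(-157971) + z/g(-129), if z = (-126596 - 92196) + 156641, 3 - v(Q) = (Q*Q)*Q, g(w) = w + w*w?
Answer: -106228871333/79042944 ≈ -1343.9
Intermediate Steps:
g(w) = w + w**2
v(Q) = 3 - Q**3 (v(Q) = 3 - Q*Q*Q = 3 - Q**2*Q = 3 - Q**3)
z = -62151 (z = -218792 + 156641 = -62151)
v(-596)/(-157971) + z/g(-129) = (3 - 1*(-596)**3)/(-157971) - 62151*(-1/(129*(1 - 129))) = (3 - 1*(-211708736))*(-1/157971) - 62151/((-129*(-128))) = (3 + 211708736)*(-1/157971) - 62151/16512 = 211708739*(-1/157971) - 62151*1/16512 = -19246249/14361 - 20717/5504 = -106228871333/79042944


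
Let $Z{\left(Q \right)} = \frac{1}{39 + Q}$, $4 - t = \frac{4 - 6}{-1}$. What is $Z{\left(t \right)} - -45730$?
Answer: $\frac{1874931}{41} \approx 45730.0$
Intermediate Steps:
$t = 2$ ($t = 4 - \frac{4 - 6}{-1} = 4 - \left(-1\right) \left(-2\right) = 4 - 2 = 2$)
$Z{\left(t \right)} - -45730 = \frac{1}{39 + 2} - -45730 = \frac{1}{41} + 45730 = \frac{1874931}{41}$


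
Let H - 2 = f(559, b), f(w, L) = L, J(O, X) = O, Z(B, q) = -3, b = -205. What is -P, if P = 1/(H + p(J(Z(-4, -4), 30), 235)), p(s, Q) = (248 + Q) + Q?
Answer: -1/515 ≈ -0.0019417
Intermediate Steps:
H = -203 (H = 2 - 205 = -203)
p(s, Q) = 248 + 2*Q
P = 1/515 (P = 1/(-203 + (248 + 2*235)) = 1/(-203 + (248 + 470)) = 1/(-203 + 718) = 1/515 ≈ 0.0019417)
-P = -1*1/515 = -1/515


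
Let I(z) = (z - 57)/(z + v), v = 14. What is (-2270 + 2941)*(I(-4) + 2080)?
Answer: 13915869/10 ≈ 1.3916e+6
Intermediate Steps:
I(z) = (-57 + z)/(14 + z) (I(z) = (z - 57)/(z + 14) = (-57 + z)/(14 + z))
(-2270 + 2941)*(I(-4) + 2080) = (-2270 + 2941)*((-57 - 4)/(14 - 4) + 2080) = 671*(-61/10 + 2080) = 671*(20739/10) = 13915869/10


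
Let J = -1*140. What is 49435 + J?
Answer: 49295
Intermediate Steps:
J = -140
49435 + J = 49435 - 140 = 49295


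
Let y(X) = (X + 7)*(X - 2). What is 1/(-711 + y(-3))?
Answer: -1/731 ≈ -0.0013680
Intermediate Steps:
y(X) = (-2 + X)*(7 + X) (y(X) = (7 + X)*(-2 + X) = (-2 + X)*(7 + X))
1/(-711 + y(-3)) = 1/(-711 + (-14 + (-3)² + 5*(-3))) = 1/(-711 + (-14 + 9 - 15)) = 1/(-711 - 20) = 1/(-731) = -1/731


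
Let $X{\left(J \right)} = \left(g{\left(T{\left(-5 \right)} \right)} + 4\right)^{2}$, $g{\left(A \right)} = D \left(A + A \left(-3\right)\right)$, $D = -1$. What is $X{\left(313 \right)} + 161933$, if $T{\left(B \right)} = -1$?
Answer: $161937$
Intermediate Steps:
$g{\left(A \right)} = 2 A$ ($g{\left(A \right)} = - (A + A \left(-3\right)) = - (A - 3 A) = - \left(-2\right) A = 2 A$)
$X{\left(J \right)} = 4$ ($X{\left(J \right)} = \left(2 \left(-1\right) + 4\right)^{2} = \left(-2 + 4\right)^{2} = 2^{2} = 4$)
$X{\left(313 \right)} + 161933 = 4 + 161933 = 161937$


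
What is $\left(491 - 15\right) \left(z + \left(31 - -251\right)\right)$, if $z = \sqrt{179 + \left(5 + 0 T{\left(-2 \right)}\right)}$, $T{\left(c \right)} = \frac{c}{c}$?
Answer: $134232 + 952 \sqrt{46} \approx 1.4069 \cdot 10^{5}$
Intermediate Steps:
$T{\left(c \right)} = 1$
$z = 2 \sqrt{46}$ ($z = \sqrt{179 + \left(5 + 0 \cdot 1\right)} = \sqrt{179 + \left(5 + 0\right)} = \sqrt{179 + 5} = \sqrt{184} = 2 \sqrt{46} \approx 13.565$)
$\left(491 - 15\right) \left(z + \left(31 - -251\right)\right) = \left(491 - 15\right) \left(2 \sqrt{46} + \left(31 - -251\right)\right) = 476 \left(2 \sqrt{46} + \left(31 + 251\right)\right) = 476 \left(2 \sqrt{46} + 282\right) = 476 \left(282 + 2 \sqrt{46}\right) = 134232 + 952 \sqrt{46}$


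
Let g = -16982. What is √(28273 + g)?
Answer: √11291 ≈ 106.26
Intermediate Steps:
√(28273 + g) = √(28273 - 16982) = √11291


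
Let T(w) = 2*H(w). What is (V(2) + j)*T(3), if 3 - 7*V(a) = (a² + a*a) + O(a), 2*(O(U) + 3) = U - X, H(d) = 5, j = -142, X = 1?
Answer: -9965/7 ≈ -1423.6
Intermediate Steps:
O(U) = -7/2 + U/2 (O(U) = -3 + (U - 1*1)/2 = -3 + (U - 1)/2 = -3 + (-1 + U)/2 = -3 + (-½ + U/2) = -7/2 + U/2)
T(w) = 10 (T(w) = 2*5 = 10)
V(a) = 13/14 - 2*a²/7 - a/14 (V(a) = 3/7 - ((a² + a*a) + (-7/2 + a/2))/7 = 3/7 - ((a² + a²) + (-7/2 + a/2))/7 = 3/7 - (2*a² + (-7/2 + a/2))/7 = 3/7 - (-7/2 + a/2 + 2*a²)/7 = 3/7 + (½ - 2*a²/7 - a/14) = 13/14 - 2*a²/7 - a/14)
(V(2) + j)*T(3) = ((13/14 - 2/7*2² - 1/14*2) - 142)*10 = ((13/14 - 2/7*4 - ⅐) - 142)*10 = ((13/14 - 8/7 - ⅐) - 142)*10 = (-5/14 - 142)*10 = -1993/14*10 = -9965/7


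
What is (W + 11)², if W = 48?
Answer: 3481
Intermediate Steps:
(W + 11)² = (48 + 11)² = 59² = 3481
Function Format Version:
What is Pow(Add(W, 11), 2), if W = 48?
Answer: 3481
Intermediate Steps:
Pow(Add(W, 11), 2) = Pow(Add(48, 11), 2) = Pow(59, 2) = 3481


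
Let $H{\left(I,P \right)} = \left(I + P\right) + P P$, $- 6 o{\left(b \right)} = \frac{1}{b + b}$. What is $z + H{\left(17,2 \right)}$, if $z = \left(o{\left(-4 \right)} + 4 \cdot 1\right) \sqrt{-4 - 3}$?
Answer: $23 + \frac{193 i \sqrt{7}}{48} \approx 23.0 + 10.638 i$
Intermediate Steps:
$o{\left(b \right)} = - \frac{1}{12 b}$ ($o{\left(b \right)} = - \frac{1}{6 \left(b + b\right)} = - \frac{1}{6 \cdot 2 b} = - \frac{\frac{1}{2} \frac{1}{b}}{6} = - \frac{1}{12 b}$)
$H{\left(I,P \right)} = I + P + P^{2}$ ($H{\left(I,P \right)} = \left(I + P\right) + P^{2} = I + P + P^{2}$)
$z = \frac{193 i \sqrt{7}}{48}$ ($z = \left(- \frac{1}{12 \left(-4\right)} + 4 \cdot 1\right) \sqrt{-4 - 3} = \left(\left(- \frac{1}{12}\right) \left(- \frac{1}{4}\right) + 4\right) \sqrt{-7} = \left(\frac{1}{48} + 4\right) i \sqrt{7} = \frac{193 i \sqrt{7}}{48} \approx 10.638 i$)
$z + H{\left(17,2 \right)} = \frac{193 i \sqrt{7}}{48} + \left(17 + 2 + 2^{2}\right) = \frac{193 i \sqrt{7}}{48} + \left(17 + 2 + 4\right) = \frac{193 i \sqrt{7}}{48} + 23 = 23 + \frac{193 i \sqrt{7}}{48}$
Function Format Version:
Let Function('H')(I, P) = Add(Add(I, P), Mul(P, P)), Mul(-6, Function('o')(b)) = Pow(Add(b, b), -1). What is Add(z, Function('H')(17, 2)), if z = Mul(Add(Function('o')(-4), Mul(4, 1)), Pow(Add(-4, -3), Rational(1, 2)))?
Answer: Add(23, Mul(Rational(193, 48), I, Pow(7, Rational(1, 2)))) ≈ Add(23.000, Mul(10.638, I))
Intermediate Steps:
Function('o')(b) = Mul(Rational(-1, 12), Pow(b, -1)) (Function('o')(b) = Mul(Rational(-1, 6), Pow(Add(b, b), -1)) = Mul(Rational(-1, 6), Pow(Mul(2, b), -1)) = Mul(Rational(-1, 6), Mul(Rational(1, 2), Pow(b, -1))) = Mul(Rational(-1, 12), Pow(b, -1)))
Function('H')(I, P) = Add(I, P, Pow(P, 2)) (Function('H')(I, P) = Add(Add(I, P), Pow(P, 2)) = Add(I, P, Pow(P, 2)))
z = Mul(Rational(193, 48), I, Pow(7, Rational(1, 2))) (z = Mul(Add(Mul(Rational(-1, 12), Pow(-4, -1)), Mul(4, 1)), Pow(Add(-4, -3), Rational(1, 2))) = Mul(Add(Mul(Rational(-1, 12), Rational(-1, 4)), 4), Pow(-7, Rational(1, 2))) = Mul(Add(Rational(1, 48), 4), Mul(I, Pow(7, Rational(1, 2)))) = Mul(Rational(193, 48), Mul(I, Pow(7, Rational(1, 2)))) = Mul(Rational(193, 48), I, Pow(7, Rational(1, 2))) ≈ Mul(10.638, I))
Add(z, Function('H')(17, 2)) = Add(Mul(Rational(193, 48), I, Pow(7, Rational(1, 2))), Add(17, 2, Pow(2, 2))) = Add(Mul(Rational(193, 48), I, Pow(7, Rational(1, 2))), Add(17, 2, 4)) = Add(Mul(Rational(193, 48), I, Pow(7, Rational(1, 2))), 23) = Add(23, Mul(Rational(193, 48), I, Pow(7, Rational(1, 2))))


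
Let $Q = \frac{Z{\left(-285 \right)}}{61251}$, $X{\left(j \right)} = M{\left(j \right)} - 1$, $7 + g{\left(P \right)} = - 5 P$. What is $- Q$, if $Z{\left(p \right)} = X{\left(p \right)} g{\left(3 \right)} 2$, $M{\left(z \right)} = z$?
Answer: $- \frac{12584}{61251} \approx -0.20545$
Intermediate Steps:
$g{\left(P \right)} = -7 - 5 P$
$X{\left(j \right)} = -1 + j$ ($X{\left(j \right)} = j - 1 = -1 + j$)
$Z{\left(p \right)} = 44 - 44 p$ ($Z{\left(p \right)} = \left(-1 + p\right) \left(-7 - 15\right) 2 = \left(-1 + p\right) \left(-22\right) 2 = \left(22 - 22 p\right) 2 = 44 - 44 p$)
$Q = \frac{12584}{61251}$ ($Q = \frac{44 - -12540}{61251} = \left(44 + 12540\right) \frac{1}{61251} = 12584 \cdot \frac{1}{61251} = \frac{12584}{61251} \approx 0.20545$)
$- Q = \left(-1\right) \frac{12584}{61251} = - \frac{12584}{61251}$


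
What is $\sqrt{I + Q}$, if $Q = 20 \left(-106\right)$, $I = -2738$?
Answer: $i \sqrt{4858} \approx 69.699 i$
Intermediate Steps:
$Q = -2120$
$\sqrt{I + Q} = \sqrt{-2738 - 2120} = \sqrt{-4858} = i \sqrt{4858}$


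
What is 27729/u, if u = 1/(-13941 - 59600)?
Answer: -2039218389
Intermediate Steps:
u = -1/73541 (u = 1/(-73541) = -1/73541 ≈ -1.3598e-5)
27729/u = 27729/(-1/73541) = 27729*(-73541) = -2039218389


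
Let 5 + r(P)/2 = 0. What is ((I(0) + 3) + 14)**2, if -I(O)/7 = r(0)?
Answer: 7569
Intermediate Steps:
r(P) = -10 (r(P) = -10 + 2*0 = -10 + 0 = -10)
I(O) = 70 (I(O) = -7*(-10) = 70)
((I(0) + 3) + 14)**2 = ((70 + 3) + 14)**2 = (73 + 14)**2 = 87**2 = 7569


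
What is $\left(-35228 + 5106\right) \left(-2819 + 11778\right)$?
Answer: $-269862998$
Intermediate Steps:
$\left(-35228 + 5106\right) \left(-2819 + 11778\right) = \left(-30122\right) 8959 = -269862998$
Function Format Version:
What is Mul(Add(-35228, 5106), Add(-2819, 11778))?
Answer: -269862998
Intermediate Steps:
Mul(Add(-35228, 5106), Add(-2819, 11778)) = Mul(-30122, 8959) = -269862998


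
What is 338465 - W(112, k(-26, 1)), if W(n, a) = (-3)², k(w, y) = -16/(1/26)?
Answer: 338456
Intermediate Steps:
k(w, y) = -416 (k(w, y) = -16/1/26 = -16*26 = -416)
W(n, a) = 9
338465 - W(112, k(-26, 1)) = 338465 - 1*9 = 338465 - 9 = 338456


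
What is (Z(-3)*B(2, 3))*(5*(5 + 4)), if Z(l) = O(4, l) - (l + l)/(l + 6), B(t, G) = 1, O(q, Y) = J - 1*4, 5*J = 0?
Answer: -90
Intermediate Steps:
J = 0 (J = (⅕)*0 = 0)
O(q, Y) = -4 (O(q, Y) = 0 - 1*4 = 0 - 4 = -4)
Z(l) = -4 - 2*l/(6 + l) (Z(l) = -4 - (l + l)/(l + 6) = -4 - 2*l/(6 + l))
(Z(-3)*B(2, 3))*(5*(5 + 4)) = ((6*(-4 - 1*(-3))/(6 - 3))*1)*(5*(5 + 4)) = ((6*(-4 + 3)/3)*1)*(5*9) = ((6*(⅓)*(-1))*1)*45 = -2*1*45 = -2*45 = -90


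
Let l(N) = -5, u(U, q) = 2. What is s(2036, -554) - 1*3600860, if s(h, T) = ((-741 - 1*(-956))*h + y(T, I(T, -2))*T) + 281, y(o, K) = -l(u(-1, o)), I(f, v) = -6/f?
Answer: -3165609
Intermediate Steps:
y(o, K) = 5 (y(o, K) = -1*(-5) = 5)
s(h, T) = 281 + 5*T + 215*h (s(h, T) = ((-741 - 1*(-956))*h + 5*T) + 281 = ((-741 + 956)*h + 5*T) + 281 = (215*h + 5*T) + 281 = (5*T + 215*h) + 281 = 281 + 5*T + 215*h)
s(2036, -554) - 1*3600860 = (281 + 5*(-554) + 215*2036) - 1*3600860 = (281 - 2770 + 437740) - 3600860 = 435251 - 3600860 = -3165609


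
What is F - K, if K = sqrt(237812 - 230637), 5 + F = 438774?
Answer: 438769 - 5*sqrt(287) ≈ 4.3868e+5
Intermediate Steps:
F = 438769 (F = -5 + 438774 = 438769)
K = 5*sqrt(287) (K = sqrt(7175) = 5*sqrt(287) ≈ 84.705)
F - K = 438769 - 5*sqrt(287)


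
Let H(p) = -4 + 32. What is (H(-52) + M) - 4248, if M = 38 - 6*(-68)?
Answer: -3774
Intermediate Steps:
H(p) = 28
M = 446 (M = 38 + 408 = 446)
(H(-52) + M) - 4248 = (28 + 446) - 4248 = 474 - 4248 = -3774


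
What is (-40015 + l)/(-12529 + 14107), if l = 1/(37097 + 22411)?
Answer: -2381212619/93903624 ≈ -25.358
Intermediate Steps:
l = 1/59508 ≈ 1.6804e-5
(-40015 + l)/(-12529 + 14107) = (-40015 + 1/59508)/(-12529 + 14107) = -2381212619/59508/1578 = -2381212619/59508*1/1578 = -2381212619/93903624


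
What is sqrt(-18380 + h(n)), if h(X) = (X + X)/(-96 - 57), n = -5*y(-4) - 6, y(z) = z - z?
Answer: 4*I*sqrt(2987886)/51 ≈ 135.57*I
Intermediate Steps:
y(z) = 0
n = -6 (n = -5*0 - 6 = 0 - 6 = -6)
h(X) = -2*X/153 (h(X) = (2*X)/(-153) = (2*X)*(-1/153) = -2*X/153)
sqrt(-18380 + h(n)) = sqrt(-18380 - 2/153*(-6)) = sqrt(-18380 + 4/51) = sqrt(-937376/51) = 4*I*sqrt(2987886)/51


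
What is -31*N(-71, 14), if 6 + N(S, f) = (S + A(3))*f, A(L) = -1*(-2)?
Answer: 30132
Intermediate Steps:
A(L) = 2
N(S, f) = -6 + f*(2 + S) (N(S, f) = -6 + (S + 2)*f = -6 + (2 + S)*f = -6 + f*(2 + S))
-31*N(-71, 14) = -31*(-6 + 2*14 - 71*14) = -31*(-6 + 28 - 994) = -31*(-972) = 30132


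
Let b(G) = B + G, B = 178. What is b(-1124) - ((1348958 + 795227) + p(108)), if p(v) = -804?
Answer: -2144327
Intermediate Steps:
b(G) = 178 + G
b(-1124) - ((1348958 + 795227) + p(108)) = (178 - 1124) - ((1348958 + 795227) - 804) = -946 - (2144185 - 804) = -946 - 1*2143381 = -946 - 2143381 = -2144327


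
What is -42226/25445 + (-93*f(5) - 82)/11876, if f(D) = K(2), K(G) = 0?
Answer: -251781233/151092410 ≈ -1.6664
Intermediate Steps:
f(D) = 0
-42226/25445 + (-93*f(5) - 82)/11876 = -42226/25445 + (-93*0 - 82)/11876 = -42226*1/25445 + (0 - 82)*(1/11876) = -42226/25445 - 82*1/11876 = -42226/25445 - 41/5938 = -251781233/151092410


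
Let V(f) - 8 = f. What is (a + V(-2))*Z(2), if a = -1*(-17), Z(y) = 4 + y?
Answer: 138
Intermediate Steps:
V(f) = 8 + f
a = 17
(a + V(-2))*Z(2) = (17 + (8 - 2))*(4 + 2) = (17 + 6)*6 = 23*6 = 138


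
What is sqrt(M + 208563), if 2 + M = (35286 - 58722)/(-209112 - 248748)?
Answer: 2*sqrt(75906004443685)/38155 ≈ 456.69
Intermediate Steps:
M = -74357/38155 (M = -2 + (35286 - 58722)/(-209112 - 248748) = -2 - 23436/(-457860) = -2 - 23436*(-1/457860) = -2 + 1953/38155 = -74357/38155 ≈ -1.9488)
sqrt(M + 208563) = sqrt(-74357/38155 + 208563) = sqrt(7957646908/38155) = 2*sqrt(75906004443685)/38155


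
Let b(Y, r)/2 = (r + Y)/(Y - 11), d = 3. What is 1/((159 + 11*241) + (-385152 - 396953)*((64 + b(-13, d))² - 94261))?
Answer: 36/2535643169035 ≈ 1.4198e-11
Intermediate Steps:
b(Y, r) = 2*(Y + r)/(-11 + Y) (b(Y, r) = 2*((r + Y)/(Y - 11)) = 2*((Y + r)/(-11 + Y)) = 2*(Y + r)/(-11 + Y))
1/((159 + 11*241) + (-385152 - 396953)*((64 + b(-13, d))² - 94261)) = 1/((159 + 11*241) + (-385152 - 396953)*((64 + 2*(-13 + 3)/(-11 - 13))² - 94261)) = 1/((159 + 2651) - 782105*((64 + 2*(-10)/(-24))² - 94261)) = 1/(2810 - 782105*((64 + 2*(-1/24)*(-10))² - 94261)) = 1/(2810 - 782105*((64 + ⅚)² - 94261)) = 1/(2810 - 782105*((389/6)² - 94261)) = 1/(2810 - 782105*(151321/36 - 94261)) = 1/(2810 - 782105*(-3242075/36)) = 1/(2810 + 2535643067875/36) = 1/(2535643169035/36) = 36/2535643169035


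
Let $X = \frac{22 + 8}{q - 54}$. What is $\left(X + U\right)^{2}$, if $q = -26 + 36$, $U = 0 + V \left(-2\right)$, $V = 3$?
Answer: $\frac{21609}{484} \approx 44.647$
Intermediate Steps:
$U = -6$ ($U = 0 + 3 \left(-2\right) = 0 - 6 = -6$)
$q = 10$
$X = - \frac{15}{22}$ ($X = \frac{22 + 8}{10 - 54} = \frac{30}{-44} = 30 \left(- \frac{1}{44}\right) = - \frac{15}{22} \approx -0.68182$)
$\left(X + U\right)^{2} = \left(- \frac{15}{22} - 6\right)^{2} = \left(- \frac{147}{22}\right)^{2} = \frac{21609}{484}$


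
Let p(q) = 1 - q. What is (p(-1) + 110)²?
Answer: 12544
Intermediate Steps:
(p(-1) + 110)² = ((1 - 1*(-1)) + 110)² = ((1 + 1) + 110)² = (2 + 110)² = 112² = 12544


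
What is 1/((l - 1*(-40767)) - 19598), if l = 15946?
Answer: 1/37115 ≈ 2.6943e-5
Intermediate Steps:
1/((l - 1*(-40767)) - 19598) = 1/((15946 - 1*(-40767)) - 19598) = 1/((15946 + 40767) - 19598) = 1/(56713 - 19598) = 1/37115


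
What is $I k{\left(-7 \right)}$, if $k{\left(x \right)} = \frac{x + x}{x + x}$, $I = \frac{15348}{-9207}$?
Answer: $- \frac{5116}{3069} \approx -1.667$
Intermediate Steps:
$I = - \frac{5116}{3069}$ ($I = 15348 \left(- \frac{1}{9207}\right) = - \frac{5116}{3069} \approx -1.667$)
$k{\left(x \right)} = 1$ ($k{\left(x \right)} = \frac{2 x}{2 x} = 2 x \frac{1}{2 x} = 1$)
$I k{\left(-7 \right)} = \left(- \frac{5116}{3069}\right) 1 = - \frac{5116}{3069}$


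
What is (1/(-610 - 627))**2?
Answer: 1/1530169 ≈ 6.5352e-7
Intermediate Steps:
(1/(-610 - 627))**2 = (1/(-1237))**2 = (-1/1237)**2 = 1/1530169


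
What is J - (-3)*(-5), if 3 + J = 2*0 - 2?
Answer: -20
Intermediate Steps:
J = -5 (J = -3 + (2*0 - 2) = -3 + (0 - 2) = -3 - 2 = -5)
J - (-3)*(-5) = -5 - (-3)*(-5) = -5 - 1*15 = -5 - 15 = -20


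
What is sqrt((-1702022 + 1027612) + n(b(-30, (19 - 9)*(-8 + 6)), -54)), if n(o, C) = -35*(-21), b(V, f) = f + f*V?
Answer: 5*I*sqrt(26947) ≈ 820.78*I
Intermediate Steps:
b(V, f) = f + V*f
n(o, C) = 735
sqrt((-1702022 + 1027612) + n(b(-30, (19 - 9)*(-8 + 6)), -54)) = sqrt((-1702022 + 1027612) + 735) = sqrt(-674410 + 735) = sqrt(-673675) = 5*I*sqrt(26947)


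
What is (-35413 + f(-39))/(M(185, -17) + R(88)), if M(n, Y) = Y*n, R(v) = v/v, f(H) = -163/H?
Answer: 172618/15327 ≈ 11.262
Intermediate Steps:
R(v) = 1
(-35413 + f(-39))/(M(185, -17) + R(88)) = (-35413 - 163/(-39))/(-17*185 + 1) = (-35413 - 163*(-1/39))/(-3145 + 1) = (-35413 + 163/39)/(-3144) = -1380944/39*(-1/3144) = 172618/15327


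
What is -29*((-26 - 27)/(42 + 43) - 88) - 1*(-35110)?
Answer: 3202807/85 ≈ 37680.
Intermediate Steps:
-29*((-26 - 27)/(42 + 43) - 88) - 1*(-35110) = -29*(-53/85 - 88) + 35110 = -29*(-7533/85) + 35110 = 218457/85 + 35110 = 3202807/85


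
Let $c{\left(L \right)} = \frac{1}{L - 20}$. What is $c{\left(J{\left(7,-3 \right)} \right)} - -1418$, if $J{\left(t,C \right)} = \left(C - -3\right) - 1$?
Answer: $\frac{29777}{21} \approx 1418.0$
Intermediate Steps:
$J{\left(t,C \right)} = 2 + C$ ($J{\left(t,C \right)} = \left(C + 3\right) - 1 = \left(3 + C\right) - 1 = 2 + C$)
$c{\left(L \right)} = \frac{1}{-20 + L}$
$c{\left(J{\left(7,-3 \right)} \right)} - -1418 = \frac{1}{-20 + \left(2 - 3\right)} - -1418 = \frac{1}{-20 - 1} + 1418 = \frac{1}{-21} + 1418 = - \frac{1}{21} + 1418 = \frac{29777}{21}$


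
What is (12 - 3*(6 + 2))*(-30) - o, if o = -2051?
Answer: 2411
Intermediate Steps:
(12 - 3*(6 + 2))*(-30) - o = (12 - 3*(6 + 2))*(-30) - 1*(-2051) = (12 - 3*8)*(-30) + 2051 = (12 - 24)*(-30) + 2051 = -12*(-30) + 2051 = 360 + 2051 = 2411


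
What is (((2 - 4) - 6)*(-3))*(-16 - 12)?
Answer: -672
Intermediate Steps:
(((2 - 4) - 6)*(-3))*(-16 - 12) = ((-2 - 6)*(-3))*(-28) = -8*(-3)*(-28) = 24*(-28) = -672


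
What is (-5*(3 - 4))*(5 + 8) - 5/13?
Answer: 840/13 ≈ 64.615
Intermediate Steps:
(-5*(3 - 4))*(5 + 8) - 5/13 = -5*(-1)*13 - 5*1/13 = 5*13 - 5/13 = 65 - 5/13 = 840/13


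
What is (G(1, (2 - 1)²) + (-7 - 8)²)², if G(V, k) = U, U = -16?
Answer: 43681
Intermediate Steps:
G(V, k) = -16
(G(1, (2 - 1)²) + (-7 - 8)²)² = (-16 + (-7 - 8)²)² = (-16 + (-15)²)² = (-16 + 225)² = 209² = 43681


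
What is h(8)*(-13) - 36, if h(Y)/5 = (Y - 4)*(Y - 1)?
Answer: -1856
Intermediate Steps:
h(Y) = 5*(-1 + Y)*(-4 + Y) (h(Y) = 5*((Y - 4)*(Y - 1)) = 5*((-4 + Y)*(-1 + Y)) = 5*((-1 + Y)*(-4 + Y)) = 5*(-1 + Y)*(-4 + Y))
h(8)*(-13) - 36 = (20 - 25*8 + 5*8²)*(-13) - 36 = (20 - 200 + 5*64)*(-13) - 36 = (20 - 200 + 320)*(-13) - 36 = 140*(-13) - 36 = -1820 - 36 = -1856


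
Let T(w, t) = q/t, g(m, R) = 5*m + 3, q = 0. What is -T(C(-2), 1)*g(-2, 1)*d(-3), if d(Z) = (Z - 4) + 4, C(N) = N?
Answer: 0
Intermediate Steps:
g(m, R) = 3 + 5*m
d(Z) = Z (d(Z) = (-4 + Z) + 4 = Z)
T(w, t) = 0 (T(w, t) = 0/t = 0)
-T(C(-2), 1)*g(-2, 1)*d(-3) = -0*(3 + 5*(-2))*(-3) = -0*(3 - 10)*(-3) = -0*(-7)*(-3) = -0*(-3) = -1*0 = 0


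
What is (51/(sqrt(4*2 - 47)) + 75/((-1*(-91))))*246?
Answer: 18450/91 - 4182*I*sqrt(39)/13 ≈ 202.75 - 2009.0*I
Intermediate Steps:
(51/(sqrt(4*2 - 47)) + 75/((-1*(-91))))*246 = (51/(sqrt(8 - 47)) + 75/91)*246 = (51/(sqrt(-39)) + 75*(1/91))*246 = (51/((I*sqrt(39))) + 75/91)*246 = (51*(-I*sqrt(39)/39) + 75/91)*246 = (-17*I*sqrt(39)/13 + 75/91)*246 = (75/91 - 17*I*sqrt(39)/13)*246 = 18450/91 - 4182*I*sqrt(39)/13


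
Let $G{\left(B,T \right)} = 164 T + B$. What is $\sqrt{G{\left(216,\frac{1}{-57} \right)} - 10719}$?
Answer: $\frac{i \sqrt{34133595}}{57} \approx 102.5 i$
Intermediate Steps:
$G{\left(B,T \right)} = B + 164 T$
$\sqrt{G{\left(216,\frac{1}{-57} \right)} - 10719} = \sqrt{\left(216 + \frac{164}{-57}\right) - 10719} = \sqrt{\left(216 + 164 \left(- \frac{1}{57}\right)\right) - 10719} = \sqrt{\left(216 - \frac{164}{57}\right) - 10719} = \sqrt{\frac{12148}{57} - 10719} = \sqrt{- \frac{598835}{57}} = \frac{i \sqrt{34133595}}{57}$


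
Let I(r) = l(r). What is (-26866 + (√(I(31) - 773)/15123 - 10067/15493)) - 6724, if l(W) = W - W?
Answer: -520419937/15493 + I*√773/15123 ≈ -33591.0 + 0.0018384*I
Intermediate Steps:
l(W) = 0
I(r) = 0
(-26866 + (√(I(31) - 773)/15123 - 10067/15493)) - 6724 = (-26866 + (√(0 - 773)/15123 - 10067/15493)) - 6724 = (-26866 + (√(-773)*(1/15123) - 10067*1/15493)) - 6724 = (-26866 + ((I*√773)*(1/15123) - 10067/15493)) - 6724 = (-26866 + (I*√773/15123 - 10067/15493)) - 6724 = (-26866 + (-10067/15493 + I*√773/15123)) - 6724 = (-416245005/15493 + I*√773/15123) - 6724 = -520419937/15493 + I*√773/15123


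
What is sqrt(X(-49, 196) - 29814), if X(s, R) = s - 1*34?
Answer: I*sqrt(29897) ≈ 172.91*I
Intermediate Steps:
X(s, R) = -34 + s (X(s, R) = s - 34 = -34 + s)
sqrt(X(-49, 196) - 29814) = sqrt((-34 - 49) - 29814) = sqrt(-83 - 29814) = sqrt(-29897) = I*sqrt(29897)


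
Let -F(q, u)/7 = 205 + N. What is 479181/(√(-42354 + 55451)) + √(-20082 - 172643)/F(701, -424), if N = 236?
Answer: 479181*√13097/13097 - 5*I*√7709/3087 ≈ 4187.1 - 0.14221*I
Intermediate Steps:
F(q, u) = -3087 (F(q, u) = -7*(205 + 236) = -7*441 = -3087)
479181/(√(-42354 + 55451)) + √(-20082 - 172643)/F(701, -424) = 479181/(√(-42354 + 55451)) + √(-20082 - 172643)/(-3087) = 479181/(√13097) + √(-192725)*(-1/3087) = 479181*(√13097/13097) + (5*I*√7709)*(-1/3087) = 479181*√13097/13097 - 5*I*√7709/3087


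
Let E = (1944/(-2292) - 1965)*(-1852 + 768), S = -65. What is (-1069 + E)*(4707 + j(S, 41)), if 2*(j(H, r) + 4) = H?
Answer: 3800039196149/382 ≈ 9.9477e+9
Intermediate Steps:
j(H, r) = -4 + H/2
E = 407017068/191 (E = (1944*(-1/2292) - 1965)*(-1084) = (-162/191 - 1965)*(-1084) = -375477/191*(-1084) = 407017068/191 ≈ 2.1310e+6)
(-1069 + E)*(4707 + j(S, 41)) = (-1069 + 407017068/191)*(4707 + (-4 + (½)*(-65))) = 406812889*(4707 + (-4 - 65/2))/191 = 406812889*(4707 - 73/2)/191 = (406812889/191)*(9341/2) = 3800039196149/382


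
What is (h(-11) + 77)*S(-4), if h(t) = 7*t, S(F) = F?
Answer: 0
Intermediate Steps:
(h(-11) + 77)*S(-4) = (7*(-11) + 77)*(-4) = (-77 + 77)*(-4) = 0*(-4) = 0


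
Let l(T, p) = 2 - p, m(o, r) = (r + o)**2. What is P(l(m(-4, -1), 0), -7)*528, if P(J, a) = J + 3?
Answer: 2640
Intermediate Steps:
m(o, r) = (o + r)**2
P(J, a) = 3 + J
P(l(m(-4, -1), 0), -7)*528 = (3 + (2 - 1*0))*528 = (3 + (2 + 0))*528 = (3 + 2)*528 = 5*528 = 2640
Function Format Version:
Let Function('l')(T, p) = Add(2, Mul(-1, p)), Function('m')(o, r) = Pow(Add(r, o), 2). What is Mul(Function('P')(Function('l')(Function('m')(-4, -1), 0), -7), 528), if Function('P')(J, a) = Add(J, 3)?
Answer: 2640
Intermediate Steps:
Function('m')(o, r) = Pow(Add(o, r), 2)
Function('P')(J, a) = Add(3, J)
Mul(Function('P')(Function('l')(Function('m')(-4, -1), 0), -7), 528) = Mul(Add(3, Add(2, Mul(-1, 0))), 528) = Mul(Add(3, Add(2, 0)), 528) = Mul(Add(3, 2), 528) = Mul(5, 528) = 2640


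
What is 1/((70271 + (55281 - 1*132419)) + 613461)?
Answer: 1/606594 ≈ 1.6485e-6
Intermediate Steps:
1/((70271 + (55281 - 1*132419)) + 613461) = 1/((70271 + (55281 - 132419)) + 613461) = 1/((70271 - 77138) + 613461) = 1/(-6867 + 613461) = 1/606594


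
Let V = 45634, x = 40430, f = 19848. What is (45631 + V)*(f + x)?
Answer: 5501271670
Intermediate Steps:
(45631 + V)*(f + x) = (45631 + 45634)*(19848 + 40430) = 91265*60278 = 5501271670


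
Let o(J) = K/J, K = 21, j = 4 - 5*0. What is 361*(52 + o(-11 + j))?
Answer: 17689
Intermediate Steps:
j = 4 (j = 4 + 0 = 4)
o(J) = 21/J
361*(52 + o(-11 + j)) = 361*(52 + 21/(-11 + 4)) = 361*(52 + 21/(-7)) = 361*(52 + 21*(-⅐)) = 361*(52 - 3) = 361*49 = 17689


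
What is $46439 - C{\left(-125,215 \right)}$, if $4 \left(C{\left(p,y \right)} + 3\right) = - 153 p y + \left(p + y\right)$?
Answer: $- \frac{3926197}{4} \approx -9.8155 \cdot 10^{5}$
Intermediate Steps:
$C{\left(p,y \right)} = -3 + \frac{p}{4} + \frac{y}{4} - \frac{153 p y}{4}$ ($C{\left(p,y \right)} = -3 + \frac{- 153 p y + \left(p + y\right)}{4} = -3 + \frac{p + y - 153 p y}{4} = -3 + \left(\frac{p}{4} + \frac{y}{4} - \frac{153 p y}{4}\right) = -3 + \frac{p}{4} + \frac{y}{4} - \frac{153 p y}{4}$)
$46439 - C{\left(-125,215 \right)} = 46439 - \left(-3 + \frac{1}{4} \left(-125\right) + \frac{1}{4} \cdot 215 - \left(- \frac{19125}{4}\right) 215\right) = 46439 - \left(-3 - \frac{125}{4} + \frac{215}{4} + \frac{4111875}{4}\right) = 46439 - \frac{4111953}{4} = - \frac{3926197}{4}$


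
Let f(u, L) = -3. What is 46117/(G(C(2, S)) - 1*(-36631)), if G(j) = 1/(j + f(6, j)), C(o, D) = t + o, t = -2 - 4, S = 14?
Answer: 322819/256416 ≈ 1.2590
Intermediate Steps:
t = -6
C(o, D) = -6 + o
G(j) = 1/(-3 + j) (G(j) = 1/(j - 3) = 1/(-3 + j))
46117/(G(C(2, S)) - 1*(-36631)) = 46117/(1/(-3 + (-6 + 2)) - 1*(-36631)) = 46117/(1/(-3 - 4) + 36631) = 46117/(1/(-7) + 36631) = 46117/(-⅐ + 36631) = 46117/(256416/7) = 46117*(7/256416) = 322819/256416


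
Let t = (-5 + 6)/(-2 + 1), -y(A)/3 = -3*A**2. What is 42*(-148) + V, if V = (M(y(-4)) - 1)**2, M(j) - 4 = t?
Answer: -6212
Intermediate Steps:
y(A) = 9*A**2 (y(A) = -(-9)*A**2 = 9*A**2)
t = -1 (t = 1/(-1) = 1*(-1) = -1)
M(j) = 3 (M(j) = 4 - 1 = 3)
V = 4 (V = (3 - 1)**2 = 2**2 = 4)
42*(-148) + V = 42*(-148) + 4 = -6216 + 4 = -6212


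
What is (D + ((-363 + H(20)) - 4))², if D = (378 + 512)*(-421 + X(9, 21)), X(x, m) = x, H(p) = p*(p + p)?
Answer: 134136865009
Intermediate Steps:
H(p) = 2*p² (H(p) = p*(2*p) = 2*p²)
D = -366680 (D = (378 + 512)*(-421 + 9) = 890*(-412) = -366680)
(D + ((-363 + H(20)) - 4))² = (-366680 + ((-363 + 2*20²) - 4))² = (-366680 + ((-363 + 2*400) - 4))² = (-366680 + ((-363 + 800) - 4))² = (-366680 + (437 - 4))² = (-366680 + 433)² = (-366247)² = 134136865009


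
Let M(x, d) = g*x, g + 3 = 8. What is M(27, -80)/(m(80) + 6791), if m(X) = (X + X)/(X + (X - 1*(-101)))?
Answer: 35235/1772611 ≈ 0.019877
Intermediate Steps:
g = 5 (g = -3 + 8 = 5)
m(X) = 2*X/(101 + 2*X) (m(X) = (2*X)/(X + (X + 101)) = (2*X)/(X + (101 + X)) = (2*X)/(101 + 2*X) = 2*X/(101 + 2*X))
M(x, d) = 5*x
M(27, -80)/(m(80) + 6791) = (5*27)/(2*80/(101 + 2*80) + 6791) = 135/(2*80/(101 + 160) + 6791) = 135/(2*80/261 + 6791) = 135/(2*80*(1/261) + 6791) = 135/(160/261 + 6791) = 135/(1772611/261) = 135*(261/1772611) = 35235/1772611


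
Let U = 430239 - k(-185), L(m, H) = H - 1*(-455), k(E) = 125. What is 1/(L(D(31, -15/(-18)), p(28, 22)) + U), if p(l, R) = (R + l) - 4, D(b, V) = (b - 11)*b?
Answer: 1/430615 ≈ 2.3223e-6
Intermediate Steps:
D(b, V) = b*(-11 + b) (D(b, V) = (-11 + b)*b = b*(-11 + b))
p(l, R) = -4 + R + l
L(m, H) = 455 + H (L(m, H) = H + 455 = 455 + H)
U = 430114 (U = 430239 - 1*125 = 430239 - 125 = 430114)
1/(L(D(31, -15/(-18)), p(28, 22)) + U) = 1/((455 + (-4 + 22 + 28)) + 430114) = 1/((455 + 46) + 430114) = 1/(501 + 430114) = 1/430615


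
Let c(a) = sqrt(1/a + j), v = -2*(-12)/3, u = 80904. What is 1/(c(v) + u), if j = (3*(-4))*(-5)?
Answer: 647232/52363657247 - 2*sqrt(962)/52363657247 ≈ 1.2359e-5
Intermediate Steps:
v = 8 (v = 24*(1/3) = 8)
j = 60 (j = -12*(-5) = 60)
c(a) = sqrt(60 + 1/a) (c(a) = sqrt(1/a + 60) = sqrt(60 + 1/a))
1/(c(v) + u) = 1/(sqrt(60 + 1/8) + 80904) = 1/(sqrt(481/8) + 80904) = 1/(sqrt(962)/4 + 80904) = 1/(80904 + sqrt(962)/4)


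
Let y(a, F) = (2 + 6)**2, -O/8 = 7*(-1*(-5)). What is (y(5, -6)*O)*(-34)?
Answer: 609280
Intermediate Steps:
O = -280 (O = -56*(-1*(-5)) = -56*5 = -8*35 = -280)
y(a, F) = 64 (y(a, F) = 8**2 = 64)
(y(5, -6)*O)*(-34) = (64*(-280))*(-34) = -17920*(-34) = 609280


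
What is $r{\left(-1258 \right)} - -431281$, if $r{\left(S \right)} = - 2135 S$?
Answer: $3117111$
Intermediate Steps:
$r{\left(-1258 \right)} - -431281 = \left(-2135\right) \left(-1258\right) - -431281 = 2685830 + 431281 = 3117111$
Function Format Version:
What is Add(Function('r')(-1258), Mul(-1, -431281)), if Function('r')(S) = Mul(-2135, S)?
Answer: 3117111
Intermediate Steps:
Add(Function('r')(-1258), Mul(-1, -431281)) = Add(Mul(-2135, -1258), Mul(-1, -431281)) = Add(2685830, 431281) = 3117111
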